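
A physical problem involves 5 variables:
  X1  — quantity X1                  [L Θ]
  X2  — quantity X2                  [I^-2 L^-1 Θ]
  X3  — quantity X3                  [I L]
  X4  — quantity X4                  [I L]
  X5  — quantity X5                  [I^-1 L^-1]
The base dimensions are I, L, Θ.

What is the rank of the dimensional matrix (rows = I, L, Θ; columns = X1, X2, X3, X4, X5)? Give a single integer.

2

Dimensional matrix (I×L×Θ by X1×X2×X3×X4×X5):
  I: [ 0 -2  1  1 -1]
  L: [ 1 -1  1  1 -1]
  Θ: [ 1  1  0  0  0]
Row reduction gives pivot columns X1,X2; rank = 2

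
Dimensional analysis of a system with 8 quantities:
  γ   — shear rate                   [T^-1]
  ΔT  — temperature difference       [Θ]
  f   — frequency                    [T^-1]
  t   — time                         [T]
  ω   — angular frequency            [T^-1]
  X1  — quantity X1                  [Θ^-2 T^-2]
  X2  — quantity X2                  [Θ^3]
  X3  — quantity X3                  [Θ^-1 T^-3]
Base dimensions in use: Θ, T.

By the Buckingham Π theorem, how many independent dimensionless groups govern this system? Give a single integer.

Dimensional matrix (Θ×T by γ×ΔT×f×t×ω×X1×X2×X3):
  Θ: [ 0  1  0  0  0 -2  3 -1]
  T: [-1  0 -1  1 -1 -2  0 -3]
Echelon form has 2 nonzero rows (pivots: γ,ΔT)
Π count = n − r = 8 − 2 = 6

6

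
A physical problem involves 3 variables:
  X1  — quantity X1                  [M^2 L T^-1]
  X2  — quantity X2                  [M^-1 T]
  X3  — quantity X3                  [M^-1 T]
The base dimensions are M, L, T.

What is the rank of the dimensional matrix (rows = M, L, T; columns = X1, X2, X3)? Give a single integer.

2

Write exponents as rows M,L,T / cols X1,X2,X3:
  M: [ 2 -1 -1]
  L: [ 1  0  0]
  T: [-1  1  1]
RREF → pivots at {X1,X2} ⇒ r = 2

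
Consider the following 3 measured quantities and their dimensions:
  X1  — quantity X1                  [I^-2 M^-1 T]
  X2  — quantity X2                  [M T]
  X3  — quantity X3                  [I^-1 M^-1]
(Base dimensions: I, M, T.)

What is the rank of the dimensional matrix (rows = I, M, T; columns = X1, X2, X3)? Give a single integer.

2

Exponent matrix [I,M,T] × [X1,X2,X3]:
  I: [-2  0 -1]
  M: [-1  1 -1]
  T: [ 1  1  0]
Echelon form has 2 nonzero rows (pivots: X1,X2)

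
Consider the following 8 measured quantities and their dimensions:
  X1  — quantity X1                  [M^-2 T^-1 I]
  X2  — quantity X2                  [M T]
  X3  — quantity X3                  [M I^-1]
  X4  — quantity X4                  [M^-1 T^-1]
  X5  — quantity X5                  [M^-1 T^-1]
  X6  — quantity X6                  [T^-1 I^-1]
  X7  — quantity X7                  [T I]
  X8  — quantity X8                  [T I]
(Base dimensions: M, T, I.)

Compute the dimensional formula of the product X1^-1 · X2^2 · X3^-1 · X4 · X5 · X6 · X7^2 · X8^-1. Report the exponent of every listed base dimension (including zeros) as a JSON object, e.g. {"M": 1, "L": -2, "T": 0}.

Write exponents as rows M,T,I / cols X1,X2,X3,X4,X5,X6,X7,X8:
  M: [-2  1  1 -1 -1  0  0  0]
  T: [-1  1  0 -1 -1 -1  1  1]
  I: [ 1  0 -1  0  0 -1  1  1]
  [M]: (-1)·-2+(2)·1+(-1)·1+(1)·-1+(1)·-1+(1)·0+(2)·0+(-1)·0 = 1
  [T]: (-1)·-1+(2)·1+(-1)·0+(1)·-1+(1)·-1+(1)·-1+(2)·1+(-1)·1 = 1
  [I]: (-1)·1+(2)·0+(-1)·-1+(1)·0+(1)·0+(1)·-1+(2)·1+(-1)·1 = 0
⇒ M T

{"M": 1, "T": 1, "I": 0}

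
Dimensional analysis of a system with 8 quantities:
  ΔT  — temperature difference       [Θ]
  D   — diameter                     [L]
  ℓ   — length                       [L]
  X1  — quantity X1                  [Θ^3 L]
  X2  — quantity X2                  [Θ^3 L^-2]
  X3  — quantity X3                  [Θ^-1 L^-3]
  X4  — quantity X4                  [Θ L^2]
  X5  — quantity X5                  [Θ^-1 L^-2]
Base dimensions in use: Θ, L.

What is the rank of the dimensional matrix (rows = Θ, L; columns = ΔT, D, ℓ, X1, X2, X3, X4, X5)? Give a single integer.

Exponent matrix [Θ,L] × [ΔT,D,ℓ,X1,X2,X3,X4,X5]:
  Θ: [ 1  0  0  3  3 -1  1 -1]
  L: [ 0  1  1  1 -2 -3  2 -2]
RREF → pivots at {ΔT,D} ⇒ r = 2

2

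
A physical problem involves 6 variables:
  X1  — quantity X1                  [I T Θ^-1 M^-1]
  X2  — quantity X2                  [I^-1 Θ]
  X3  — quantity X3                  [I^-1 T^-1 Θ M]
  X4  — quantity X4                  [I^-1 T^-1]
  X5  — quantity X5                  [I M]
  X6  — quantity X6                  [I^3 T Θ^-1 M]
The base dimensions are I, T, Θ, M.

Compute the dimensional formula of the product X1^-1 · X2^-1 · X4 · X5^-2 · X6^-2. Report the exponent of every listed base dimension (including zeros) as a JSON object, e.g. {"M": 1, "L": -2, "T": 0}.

{"I": -9, "T": -4, "Θ": 2, "M": -3}

Exponent matrix [I,T,Θ,M] × [X1,X2,X3,X4,X5,X6]:
  I: [ 1 -1 -1 -1  1  3]
  T: [ 1  0 -1 -1  0  1]
  Θ: [-1  1  1  0  0 -1]
  M: [-1  0  1  0  1  1]
  [I]: (-1)·1+(-1)·-1+(1)·-1+(-2)·1+(-2)·3 = -9
  [T]: (-1)·1+(-1)·0+(1)·-1+(-2)·0+(-2)·1 = -4
  [Θ]: (-1)·-1+(-1)·1+(1)·0+(-2)·0+(-2)·-1 = 2
  [M]: (-1)·-1+(-1)·0+(1)·0+(-2)·1+(-2)·1 = -3
⇒ I^-9 T^-4 Θ^2 M^-3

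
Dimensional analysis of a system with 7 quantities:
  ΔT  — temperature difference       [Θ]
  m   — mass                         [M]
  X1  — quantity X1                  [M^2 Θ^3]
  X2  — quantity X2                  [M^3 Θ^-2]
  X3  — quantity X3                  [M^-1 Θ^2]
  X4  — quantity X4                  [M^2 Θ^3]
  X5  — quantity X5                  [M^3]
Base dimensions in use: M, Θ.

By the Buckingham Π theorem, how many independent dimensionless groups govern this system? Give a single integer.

Dimensional matrix (M×Θ by ΔT×m×X1×X2×X3×X4×X5):
  M: [ 0  1  2  3 -1  2  3]
  Θ: [ 1  0  3 -2  2  3  0]
Echelon form has 2 nonzero rows (pivots: ΔT,m)
n=7, r=2 ⇒ 5 dimensionless groups

5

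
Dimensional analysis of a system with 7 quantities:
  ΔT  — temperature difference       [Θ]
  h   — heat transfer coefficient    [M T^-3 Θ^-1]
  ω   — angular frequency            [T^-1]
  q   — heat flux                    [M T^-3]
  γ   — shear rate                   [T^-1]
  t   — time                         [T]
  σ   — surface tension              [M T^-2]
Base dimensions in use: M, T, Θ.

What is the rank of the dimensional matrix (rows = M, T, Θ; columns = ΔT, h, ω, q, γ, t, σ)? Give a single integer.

3

Dimensional matrix (M×T×Θ by ΔT×h×ω×q×γ×t×σ):
  M: [ 0  1  0  1  0  0  1]
  T: [ 0 -3 -1 -3 -1  1 -2]
  Θ: [ 1 -1  0  0  0  0  0]
Row reduction gives pivot columns ΔT,h,ω; rank = 3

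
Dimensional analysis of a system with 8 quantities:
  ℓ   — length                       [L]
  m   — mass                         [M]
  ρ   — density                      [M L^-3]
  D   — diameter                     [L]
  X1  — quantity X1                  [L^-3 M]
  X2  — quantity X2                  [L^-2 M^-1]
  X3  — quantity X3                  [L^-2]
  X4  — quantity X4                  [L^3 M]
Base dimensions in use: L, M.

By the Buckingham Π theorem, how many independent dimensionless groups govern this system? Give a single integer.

Exponent matrix [L,M] × [ℓ,m,ρ,D,X1,X2,X3,X4]:
  L: [ 1  0 -3  1 -3 -2 -2  3]
  M: [ 0  1  1  0  1 -1  0  1]
RREF → pivots at {ℓ,m} ⇒ r = 2
Π count = n − r = 8 − 2 = 6

6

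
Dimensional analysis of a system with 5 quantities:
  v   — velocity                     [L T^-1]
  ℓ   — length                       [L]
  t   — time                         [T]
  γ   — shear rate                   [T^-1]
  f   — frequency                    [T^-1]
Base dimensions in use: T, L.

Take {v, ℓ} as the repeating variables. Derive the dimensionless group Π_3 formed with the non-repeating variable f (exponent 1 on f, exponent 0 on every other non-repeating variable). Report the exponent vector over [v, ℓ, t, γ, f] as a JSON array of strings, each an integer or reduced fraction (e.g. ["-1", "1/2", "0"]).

Dimensional matrix (T×L by v×ℓ×t×γ×f):
  T: [-1  0  1 -1 -1]
  L: [ 1  1  0  0  0]
Row reduction gives pivot columns v,ℓ; rank = 2
Repeat: v,ℓ; free: t,γ,f
RREF:
  r0: [   1    0   -1    1    1]
  r1: [   0    1    1   -1   -1]
Fix exponent of f at 1, t at 0, γ at 0; solve each RREF row for its pivot's exponent:
  r0: exp(v) + (1)·1 = 0 ⇒ exp(v) = -1
  r1: exp(ℓ) + (-1)·1 = 0 ⇒ exp(ℓ) = 1
Π_3 = v^-1 · ℓ · f

["-1", "1", "0", "0", "1"]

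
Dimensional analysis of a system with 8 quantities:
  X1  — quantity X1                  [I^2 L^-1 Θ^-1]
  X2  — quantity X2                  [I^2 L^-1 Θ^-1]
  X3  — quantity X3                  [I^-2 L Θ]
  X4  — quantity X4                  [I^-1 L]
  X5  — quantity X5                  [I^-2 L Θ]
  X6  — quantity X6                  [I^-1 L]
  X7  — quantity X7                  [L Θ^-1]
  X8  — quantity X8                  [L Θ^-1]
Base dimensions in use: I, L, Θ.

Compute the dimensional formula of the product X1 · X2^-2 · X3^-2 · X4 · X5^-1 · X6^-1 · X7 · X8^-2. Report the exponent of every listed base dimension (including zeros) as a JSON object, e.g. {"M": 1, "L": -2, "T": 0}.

{"I": 4, "L": -3, "Θ": -1}

Exponent matrix [I,L,Θ] × [X1,X2,X3,X4,X5,X6,X7,X8]:
  I: [ 2  2 -2 -1 -2 -1  0  0]
  L: [-1 -1  1  1  1  1  1  1]
  Θ: [-1 -1  1  0  1  0 -1 -1]
  [I]: (1)·2+(-2)·2+(-2)·-2+(1)·-1+(-1)·-2+(-1)·-1+(1)·0+(-2)·0 = 4
  [L]: (1)·-1+(-2)·-1+(-2)·1+(1)·1+(-1)·1+(-1)·1+(1)·1+(-2)·1 = -3
  [Θ]: (1)·-1+(-2)·-1+(-2)·1+(1)·0+(-1)·1+(-1)·0+(1)·-1+(-2)·-1 = -1
⇒ I^4 L^-3 Θ^-1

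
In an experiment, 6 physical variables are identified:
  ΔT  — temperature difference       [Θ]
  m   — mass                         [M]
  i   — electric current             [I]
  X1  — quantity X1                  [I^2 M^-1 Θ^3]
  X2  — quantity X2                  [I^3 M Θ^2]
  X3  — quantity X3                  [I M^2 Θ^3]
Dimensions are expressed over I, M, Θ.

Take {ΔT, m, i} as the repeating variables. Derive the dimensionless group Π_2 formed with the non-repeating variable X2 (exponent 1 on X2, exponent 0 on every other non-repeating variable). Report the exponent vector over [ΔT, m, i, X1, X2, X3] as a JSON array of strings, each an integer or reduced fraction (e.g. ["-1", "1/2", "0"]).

["-2", "-1", "-3", "0", "1", "0"]

Dimensional matrix (I×M×Θ by ΔT×m×i×X1×X2×X3):
  I: [ 0  0  1  2  3  1]
  M: [ 0  1  0 -1  1  2]
  Θ: [ 1  0  0  3  2  3]
Echelon form has 3 nonzero rows (pivots: ΔT,m,i)
Pivot set = {ΔT,m,i}, free = {X1,X2,X3}
RREF:
  r0: [   1    0    0    3    2    3]
  r1: [   0    1    0   -1    1    2]
  r2: [   0    0    1    2    3    1]
Fix exponent of X2 at 1, X1 at 0, X3 at 0; solve each RREF row for its pivot's exponent:
  r0: exp(ΔT) + (2)·1 = 0 ⇒ exp(ΔT) = -2
  r1: exp(m) + (1)·1 = 0 ⇒ exp(m) = -1
  r2: exp(i) + (3)·1 = 0 ⇒ exp(i) = -3
Π_2 = ΔT^-2 · m^-1 · i^-3 · X2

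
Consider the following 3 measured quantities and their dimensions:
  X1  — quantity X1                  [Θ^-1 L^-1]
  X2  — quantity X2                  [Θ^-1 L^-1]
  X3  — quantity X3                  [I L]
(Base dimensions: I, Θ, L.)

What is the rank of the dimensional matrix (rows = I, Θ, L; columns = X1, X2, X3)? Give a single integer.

2

Exponent matrix [I,Θ,L] × [X1,X2,X3]:
  I: [ 0  0  1]
  Θ: [-1 -1  0]
  L: [-1 -1  1]
Echelon form has 2 nonzero rows (pivots: X1,X3)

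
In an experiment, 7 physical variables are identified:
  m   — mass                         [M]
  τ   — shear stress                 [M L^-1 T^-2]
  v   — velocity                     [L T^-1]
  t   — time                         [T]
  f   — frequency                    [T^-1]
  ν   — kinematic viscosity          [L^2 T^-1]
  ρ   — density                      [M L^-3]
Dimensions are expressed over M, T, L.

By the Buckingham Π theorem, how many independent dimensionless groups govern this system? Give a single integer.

Write exponents as rows M,T,L / cols m,τ,v,t,f,ν,ρ:
  M: [ 1  1  0  0  0  0  1]
  T: [ 0 -2 -1  1 -1 -1  0]
  L: [ 0 -1  1  0  0  2 -3]
Row reduction gives pivot columns m,τ,v; rank = 3
n=7, r=3 ⇒ 4 dimensionless groups

4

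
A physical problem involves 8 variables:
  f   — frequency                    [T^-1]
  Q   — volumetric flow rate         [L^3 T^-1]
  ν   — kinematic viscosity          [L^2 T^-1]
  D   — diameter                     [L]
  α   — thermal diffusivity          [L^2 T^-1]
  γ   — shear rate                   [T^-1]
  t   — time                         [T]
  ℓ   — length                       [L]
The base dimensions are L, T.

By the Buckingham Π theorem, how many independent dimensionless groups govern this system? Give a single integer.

Exponent matrix [L,T] × [f,Q,ν,D,α,γ,t,ℓ]:
  L: [ 0  3  2  1  2  0  0  1]
  T: [-1 -1 -1  0 -1 -1  1  0]
RREF → pivots at {f,Q} ⇒ r = 2
8 vars − rank 2 = 6 Π groups

6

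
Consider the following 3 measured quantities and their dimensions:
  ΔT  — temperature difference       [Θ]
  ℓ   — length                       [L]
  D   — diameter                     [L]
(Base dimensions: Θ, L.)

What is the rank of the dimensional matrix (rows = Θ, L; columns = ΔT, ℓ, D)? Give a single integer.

2

Dimensional matrix (Θ×L by ΔT×ℓ×D):
  Θ: [ 1  0  0]
  L: [ 0  1  1]
Echelon form has 2 nonzero rows (pivots: ΔT,ℓ)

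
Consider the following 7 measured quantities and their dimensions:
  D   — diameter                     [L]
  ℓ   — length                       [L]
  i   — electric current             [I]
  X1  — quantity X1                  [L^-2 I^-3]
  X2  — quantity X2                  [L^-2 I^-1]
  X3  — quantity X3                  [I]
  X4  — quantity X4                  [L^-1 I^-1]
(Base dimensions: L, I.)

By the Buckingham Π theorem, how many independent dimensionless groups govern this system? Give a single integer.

5

Exponent matrix [L,I] × [D,ℓ,i,X1,X2,X3,X4]:
  L: [ 1  1  0 -2 -2  0 -1]
  I: [ 0  0  1 -3 -1  1 -1]
Echelon form has 2 nonzero rows (pivots: D,i)
Π count = n − r = 7 − 2 = 5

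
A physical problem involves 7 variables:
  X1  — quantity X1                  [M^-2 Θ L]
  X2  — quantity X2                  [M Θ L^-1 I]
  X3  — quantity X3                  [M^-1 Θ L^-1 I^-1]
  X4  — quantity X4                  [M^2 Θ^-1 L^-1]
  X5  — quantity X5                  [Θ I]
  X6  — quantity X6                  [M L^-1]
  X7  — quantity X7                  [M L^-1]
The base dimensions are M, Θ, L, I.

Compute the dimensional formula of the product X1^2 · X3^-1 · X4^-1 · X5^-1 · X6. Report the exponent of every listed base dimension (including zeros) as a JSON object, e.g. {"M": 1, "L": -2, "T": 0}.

{"M": -4, "Θ": 1, "L": 3, "I": 0}

Exponent matrix [M,Θ,L,I] × [X1,X2,X3,X4,X5,X6,X7]:
  M: [-2  1 -1  2  0  1  1]
  Θ: [ 1  1  1 -1  1  0  0]
  L: [ 1 -1 -1 -1  0 -1 -1]
  I: [ 0  1 -1  0  1  0  0]
  [M]: (2)·-2+(-1)·-1+(-1)·2+(-1)·0+(1)·1 = -4
  [Θ]: (2)·1+(-1)·1+(-1)·-1+(-1)·1+(1)·0 = 1
  [L]: (2)·1+(-1)·-1+(-1)·-1+(-1)·0+(1)·-1 = 3
  [I]: (2)·0+(-1)·-1+(-1)·0+(-1)·1+(1)·0 = 0
⇒ M^-4 Θ L^3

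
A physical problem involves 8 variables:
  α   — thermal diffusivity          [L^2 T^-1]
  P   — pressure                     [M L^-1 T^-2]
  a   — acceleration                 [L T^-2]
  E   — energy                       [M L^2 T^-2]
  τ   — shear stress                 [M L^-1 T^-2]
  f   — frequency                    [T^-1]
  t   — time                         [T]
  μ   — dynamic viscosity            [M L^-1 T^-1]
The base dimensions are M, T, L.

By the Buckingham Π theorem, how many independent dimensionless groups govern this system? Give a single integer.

Exponent matrix [M,T,L] × [α,P,a,E,τ,f,t,μ]:
  M: [ 0  1  0  1  1  0  0  1]
  T: [-1 -2 -2 -2 -2 -1  1 -1]
  L: [ 2 -1  1  2 -1  0  0 -1]
RREF → pivots at {α,P,a} ⇒ r = 3
8 vars − rank 3 = 5 Π groups

5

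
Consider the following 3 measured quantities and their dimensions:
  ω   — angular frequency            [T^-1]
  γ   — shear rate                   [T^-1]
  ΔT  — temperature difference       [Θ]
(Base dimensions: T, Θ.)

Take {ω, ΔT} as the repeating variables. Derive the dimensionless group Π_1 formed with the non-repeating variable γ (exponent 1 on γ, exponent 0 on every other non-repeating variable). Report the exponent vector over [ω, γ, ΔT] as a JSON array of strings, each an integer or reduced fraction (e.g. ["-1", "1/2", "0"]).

Exponent matrix [T,Θ] × [ω,γ,ΔT]:
  T: [-1 -1  0]
  Θ: [ 0  0  1]
Echelon form has 2 nonzero rows (pivots: ω,ΔT)
Pivot set = {ω,ΔT}, free = {γ}
RREF:
  r0: [   1    1    0]
  r1: [   0    0    1]
Fix exponent of γ at 1; solve each RREF row for its pivot's exponent:
  r0: exp(ω) + (1)·1 = 0 ⇒ exp(ω) = -1
  r1: exp(ΔT) + (0)·1 = 0 ⇒ exp(ΔT) = 0
Π_1 = ω^-1 · γ

["-1", "1", "0"]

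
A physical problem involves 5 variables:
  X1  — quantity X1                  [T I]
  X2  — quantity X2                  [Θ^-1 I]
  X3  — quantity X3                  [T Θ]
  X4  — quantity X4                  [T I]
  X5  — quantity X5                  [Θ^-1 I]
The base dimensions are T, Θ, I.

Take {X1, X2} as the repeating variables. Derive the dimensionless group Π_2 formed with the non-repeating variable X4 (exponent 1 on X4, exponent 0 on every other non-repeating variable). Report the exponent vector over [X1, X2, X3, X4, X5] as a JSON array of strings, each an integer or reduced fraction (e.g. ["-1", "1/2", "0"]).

["-1", "0", "0", "1", "0"]

Dimensional matrix (T×Θ×I by X1×X2×X3×X4×X5):
  T: [ 1  0  1  1  0]
  Θ: [ 0 -1  1  0 -1]
  I: [ 1  1  0  1  1]
Row reduction gives pivot columns X1,X2; rank = 2
Pivot set = {X1,X2}, free = {X3,X4,X5}
RREF:
  r0: [   1    0    1    1    0]
  r1: [   0    1   -1    0    1]
  r2: [   0    0    0    0    0]
Fix exponent of X4 at 1, X3 at 0, X5 at 0; solve each RREF row for its pivot's exponent:
  r0: exp(X1) + (1)·1 = 0 ⇒ exp(X1) = -1
  r1: exp(X2) + (0)·1 = 0 ⇒ exp(X2) = 0
Π_2 = X1^-1 · X4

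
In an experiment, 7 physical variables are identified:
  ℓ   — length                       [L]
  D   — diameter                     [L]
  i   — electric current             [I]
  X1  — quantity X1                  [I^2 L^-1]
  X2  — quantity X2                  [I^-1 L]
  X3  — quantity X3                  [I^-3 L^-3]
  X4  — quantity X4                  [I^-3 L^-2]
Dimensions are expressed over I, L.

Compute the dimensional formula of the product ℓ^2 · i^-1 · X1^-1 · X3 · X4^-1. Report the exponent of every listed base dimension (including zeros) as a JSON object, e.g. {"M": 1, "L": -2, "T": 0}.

{"I": -3, "L": 2}

Exponent matrix [I,L] × [ℓ,D,i,X1,X2,X3,X4]:
  I: [ 0  0  1  2 -1 -3 -3]
  L: [ 1  1  0 -1  1 -3 -2]
  [I]: (2)·0+(-1)·1+(-1)·2+(1)·-3+(-1)·-3 = -3
  [L]: (2)·1+(-1)·0+(-1)·-1+(1)·-3+(-1)·-2 = 2
⇒ I^-3 L^2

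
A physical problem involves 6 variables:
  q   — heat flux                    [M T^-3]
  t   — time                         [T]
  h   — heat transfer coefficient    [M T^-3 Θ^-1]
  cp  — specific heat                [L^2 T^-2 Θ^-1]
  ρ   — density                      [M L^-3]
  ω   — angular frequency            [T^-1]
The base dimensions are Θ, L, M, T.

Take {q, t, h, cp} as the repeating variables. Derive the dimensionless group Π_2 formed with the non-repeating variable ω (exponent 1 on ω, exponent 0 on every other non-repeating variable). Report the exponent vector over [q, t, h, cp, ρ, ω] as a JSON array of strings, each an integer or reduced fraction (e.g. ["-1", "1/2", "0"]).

Exponent matrix [Θ,L,M,T] × [q,t,h,cp,ρ,ω]:
  Θ: [ 0  0 -1 -1  0  0]
  L: [ 0  0  0  2 -3  0]
  M: [ 1  0  1  0  1  0]
  T: [-3  1 -3 -2  0 -1]
Row reduction gives pivot columns q,t,h,cp; rank = 4
Repeat: q,t,h,cp; free: ρ,ω
RREF:
  r0: [   1    0    0    0 -1/2    0]
  r1: [   0    1    0    0    0   -1]
  r2: [   0    0    1    0  3/2    0]
  r3: [   0    0    0    1 -3/2    0]
Fix exponent of ω at 1, ρ at 0; solve each RREF row for its pivot's exponent:
  r0: exp(q) + (0)·1 = 0 ⇒ exp(q) = 0
  r1: exp(t) + (-1)·1 = 0 ⇒ exp(t) = 1
  r2: exp(h) + (0)·1 = 0 ⇒ exp(h) = 0
  r3: exp(cp) + (0)·1 = 0 ⇒ exp(cp) = 0
Π_2 = t · ω

["0", "1", "0", "0", "0", "1"]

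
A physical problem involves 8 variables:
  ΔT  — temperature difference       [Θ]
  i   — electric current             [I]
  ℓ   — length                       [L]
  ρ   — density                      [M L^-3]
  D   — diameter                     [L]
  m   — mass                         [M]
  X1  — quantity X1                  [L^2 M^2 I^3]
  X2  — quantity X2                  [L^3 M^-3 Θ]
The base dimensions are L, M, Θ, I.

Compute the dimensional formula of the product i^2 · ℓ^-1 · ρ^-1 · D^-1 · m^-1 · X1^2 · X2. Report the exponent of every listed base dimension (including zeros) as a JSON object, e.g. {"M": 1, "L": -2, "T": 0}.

Write exponents as rows L,M,Θ,I / cols ΔT,i,ℓ,ρ,D,m,X1,X2:
  L: [ 0  0  1 -3  1  0  2  3]
  M: [ 0  0  0  1  0  1  2 -3]
  Θ: [ 1  0  0  0  0  0  0  1]
  I: [ 0  1  0  0  0  0  3  0]
  [L]: (2)·0+(-1)·1+(-1)·-3+(-1)·1+(-1)·0+(2)·2+(1)·3 = 8
  [M]: (2)·0+(-1)·0+(-1)·1+(-1)·0+(-1)·1+(2)·2+(1)·-3 = -1
  [Θ]: (2)·0+(-1)·0+(-1)·0+(-1)·0+(-1)·0+(2)·0+(1)·1 = 1
  [I]: (2)·1+(-1)·0+(-1)·0+(-1)·0+(-1)·0+(2)·3+(1)·0 = 8
⇒ L^8 M^-1 Θ I^8

{"L": 8, "M": -1, "Θ": 1, "I": 8}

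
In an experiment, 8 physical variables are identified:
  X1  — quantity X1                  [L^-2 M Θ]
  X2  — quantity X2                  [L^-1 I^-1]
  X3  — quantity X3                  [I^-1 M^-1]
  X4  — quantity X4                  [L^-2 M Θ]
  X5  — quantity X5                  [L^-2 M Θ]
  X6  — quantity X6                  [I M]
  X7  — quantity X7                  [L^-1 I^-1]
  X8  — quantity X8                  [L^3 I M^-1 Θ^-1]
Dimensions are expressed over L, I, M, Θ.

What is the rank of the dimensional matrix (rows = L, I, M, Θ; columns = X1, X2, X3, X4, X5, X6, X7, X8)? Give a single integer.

Dimensional matrix (L×I×M×Θ by X1×X2×X3×X4×X5×X6×X7×X8):
  L: [-2 -1  0 -2 -2  0 -1  3]
  I: [ 0 -1 -1  0  0  1 -1  1]
  M: [ 1  0 -1  1  1  1  0 -1]
  Θ: [ 1  0  0  1  1  0  0 -1]
Echelon form has 3 nonzero rows (pivots: X1,X2,X3)

3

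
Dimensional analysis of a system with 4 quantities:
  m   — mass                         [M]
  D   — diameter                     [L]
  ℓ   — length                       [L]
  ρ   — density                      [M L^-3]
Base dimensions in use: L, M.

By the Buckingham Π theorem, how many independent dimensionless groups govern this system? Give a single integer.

2

Dimensional matrix (L×M by m×D×ℓ×ρ):
  L: [ 0  1  1 -3]
  M: [ 1  0  0  1]
RREF → pivots at {m,D} ⇒ r = 2
Π count = n − r = 4 − 2 = 2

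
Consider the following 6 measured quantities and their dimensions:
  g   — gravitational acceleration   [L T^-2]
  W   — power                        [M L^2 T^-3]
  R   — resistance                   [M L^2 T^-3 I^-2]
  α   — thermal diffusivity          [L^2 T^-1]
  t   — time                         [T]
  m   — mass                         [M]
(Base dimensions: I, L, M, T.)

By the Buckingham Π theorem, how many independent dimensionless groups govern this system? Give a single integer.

Dimensional matrix (I×L×M×T by g×W×R×α×t×m):
  I: [ 0  0 -2  0  0  0]
  L: [ 1  2  2  2  0  0]
  M: [ 0  1  1  0  0  1]
  T: [-2 -3 -3 -1  1  0]
Echelon form has 4 nonzero rows (pivots: g,W,R,α)
n=6, r=4 ⇒ 2 dimensionless groups

2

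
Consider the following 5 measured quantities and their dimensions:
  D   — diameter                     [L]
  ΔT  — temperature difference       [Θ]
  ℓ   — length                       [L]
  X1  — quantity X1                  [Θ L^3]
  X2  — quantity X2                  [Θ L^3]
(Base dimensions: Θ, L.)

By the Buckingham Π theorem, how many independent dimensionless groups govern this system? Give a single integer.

Write exponents as rows Θ,L / cols D,ΔT,ℓ,X1,X2:
  Θ: [ 0  1  0  1  1]
  L: [ 1  0  1  3  3]
Row reduction gives pivot columns D,ΔT; rank = 2
Π count = n − r = 5 − 2 = 3

3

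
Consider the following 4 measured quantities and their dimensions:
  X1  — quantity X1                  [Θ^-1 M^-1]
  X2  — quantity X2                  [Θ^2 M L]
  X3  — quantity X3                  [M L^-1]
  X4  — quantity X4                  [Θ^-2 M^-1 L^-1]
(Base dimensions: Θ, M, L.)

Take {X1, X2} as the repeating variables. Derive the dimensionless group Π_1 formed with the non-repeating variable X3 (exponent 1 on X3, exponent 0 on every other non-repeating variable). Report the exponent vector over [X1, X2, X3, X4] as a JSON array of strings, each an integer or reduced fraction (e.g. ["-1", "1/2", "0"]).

Write exponents as rows Θ,M,L / cols X1,X2,X3,X4:
  Θ: [-1  2  0 -2]
  M: [-1  1  1 -1]
  L: [ 0  1 -1 -1]
RREF → pivots at {X1,X2} ⇒ r = 2
Pivot set = {X1,X2}, free = {X3,X4}
RREF:
  r0: [   1    0   -2    0]
  r1: [   0    1   -1   -1]
  r2: [   0    0    0    0]
Fix exponent of X3 at 1, X4 at 0; solve each RREF row for its pivot's exponent:
  r0: exp(X1) + (-2)·1 = 0 ⇒ exp(X1) = 2
  r1: exp(X2) + (-1)·1 = 0 ⇒ exp(X2) = 1
Π_1 = X1^2 · X2 · X3

["2", "1", "1", "0"]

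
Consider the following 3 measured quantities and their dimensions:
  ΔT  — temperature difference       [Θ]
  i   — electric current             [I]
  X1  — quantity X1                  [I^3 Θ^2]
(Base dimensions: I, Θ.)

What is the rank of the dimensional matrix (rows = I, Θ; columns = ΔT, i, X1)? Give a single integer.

Exponent matrix [I,Θ] × [ΔT,i,X1]:
  I: [ 0  1  3]
  Θ: [ 1  0  2]
Echelon form has 2 nonzero rows (pivots: ΔT,i)

2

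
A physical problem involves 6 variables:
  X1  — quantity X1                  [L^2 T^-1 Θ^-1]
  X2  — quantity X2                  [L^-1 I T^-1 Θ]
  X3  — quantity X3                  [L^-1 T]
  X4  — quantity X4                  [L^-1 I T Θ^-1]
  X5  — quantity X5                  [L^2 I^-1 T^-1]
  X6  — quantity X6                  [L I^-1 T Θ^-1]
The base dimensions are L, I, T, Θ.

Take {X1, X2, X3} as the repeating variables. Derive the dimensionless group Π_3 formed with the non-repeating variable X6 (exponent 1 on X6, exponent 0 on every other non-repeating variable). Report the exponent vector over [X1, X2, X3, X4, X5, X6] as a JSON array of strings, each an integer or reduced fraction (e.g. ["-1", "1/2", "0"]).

Dimensional matrix (L×I×T×Θ by X1×X2×X3×X4×X5×X6):
  L: [ 2 -1 -1 -1  2  1]
  I: [ 0  1  0  1 -1 -1]
  T: [-1 -1  1  1 -1  1]
  Θ: [-1  1  0 -1  0 -1]
Echelon form has 3 nonzero rows (pivots: X1,X2,X3)
Repeat: X1,X2,X3; free: X4,X5,X6
RREF:
  r0: [   1    0    0    2   -1    0]
  r1: [   0    1    0    1   -1   -1]
  r2: [   0    0    1    4   -3    0]
  r3: [   0    0    0    0    0    0]
Fix exponent of X6 at 1, X4 at 0, X5 at 0; solve each RREF row for its pivot's exponent:
  r0: exp(X1) + (0)·1 = 0 ⇒ exp(X1) = 0
  r1: exp(X2) + (-1)·1 = 0 ⇒ exp(X2) = 1
  r2: exp(X3) + (0)·1 = 0 ⇒ exp(X3) = 0
Π_3 = X2 · X6

["0", "1", "0", "0", "0", "1"]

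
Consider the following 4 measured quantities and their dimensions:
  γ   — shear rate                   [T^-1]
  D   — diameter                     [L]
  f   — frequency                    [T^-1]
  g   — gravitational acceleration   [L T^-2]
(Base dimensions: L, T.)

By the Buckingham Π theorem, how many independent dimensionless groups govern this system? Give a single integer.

Write exponents as rows L,T / cols γ,D,f,g:
  L: [ 0  1  0  1]
  T: [-1  0 -1 -2]
Row reduction gives pivot columns γ,D; rank = 2
Π count = n − r = 4 − 2 = 2

2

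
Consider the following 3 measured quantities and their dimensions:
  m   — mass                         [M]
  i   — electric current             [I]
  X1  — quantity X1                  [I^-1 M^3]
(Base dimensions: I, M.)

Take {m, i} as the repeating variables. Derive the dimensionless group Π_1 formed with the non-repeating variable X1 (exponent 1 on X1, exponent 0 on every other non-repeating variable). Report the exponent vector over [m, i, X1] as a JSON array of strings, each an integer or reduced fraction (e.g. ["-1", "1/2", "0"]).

Dimensional matrix (I×M by m×i×X1):
  I: [ 0  1 -1]
  M: [ 1  0  3]
RREF → pivots at {m,i} ⇒ r = 2
Pivot set = {m,i}, free = {X1}
RREF:
  r0: [   1    0    3]
  r1: [   0    1   -1]
Fix exponent of X1 at 1; solve each RREF row for its pivot's exponent:
  r0: exp(m) + (3)·1 = 0 ⇒ exp(m) = -3
  r1: exp(i) + (-1)·1 = 0 ⇒ exp(i) = 1
Π_1 = m^-3 · i · X1

["-3", "1", "1"]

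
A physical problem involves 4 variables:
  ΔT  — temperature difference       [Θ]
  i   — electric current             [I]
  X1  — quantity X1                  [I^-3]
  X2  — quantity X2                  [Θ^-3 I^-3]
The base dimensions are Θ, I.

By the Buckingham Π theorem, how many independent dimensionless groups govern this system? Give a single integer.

Exponent matrix [Θ,I] × [ΔT,i,X1,X2]:
  Θ: [ 1  0  0 -3]
  I: [ 0  1 -3 -3]
RREF → pivots at {ΔT,i} ⇒ r = 2
Π count = n − r = 4 − 2 = 2

2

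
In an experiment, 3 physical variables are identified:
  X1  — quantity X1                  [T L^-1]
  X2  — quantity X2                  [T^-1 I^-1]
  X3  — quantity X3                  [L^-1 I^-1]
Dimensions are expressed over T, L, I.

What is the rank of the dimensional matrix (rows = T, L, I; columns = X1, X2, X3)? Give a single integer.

Dimensional matrix (T×L×I by X1×X2×X3):
  T: [ 1 -1  0]
  L: [-1  0 -1]
  I: [ 0 -1 -1]
Echelon form has 2 nonzero rows (pivots: X1,X2)

2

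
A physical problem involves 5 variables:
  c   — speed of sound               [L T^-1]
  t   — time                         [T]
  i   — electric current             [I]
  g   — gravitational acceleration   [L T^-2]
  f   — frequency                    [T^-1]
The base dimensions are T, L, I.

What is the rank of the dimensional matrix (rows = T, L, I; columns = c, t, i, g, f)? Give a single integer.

3

Write exponents as rows T,L,I / cols c,t,i,g,f:
  T: [-1  1  0 -2 -1]
  L: [ 1  0  0  1  0]
  I: [ 0  0  1  0  0]
RREF → pivots at {c,t,i} ⇒ r = 3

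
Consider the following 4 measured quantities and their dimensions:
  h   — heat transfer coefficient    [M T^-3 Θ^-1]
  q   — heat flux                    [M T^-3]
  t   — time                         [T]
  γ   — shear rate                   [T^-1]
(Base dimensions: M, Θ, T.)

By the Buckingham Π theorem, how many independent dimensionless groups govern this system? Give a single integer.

Write exponents as rows M,Θ,T / cols h,q,t,γ:
  M: [ 1  1  0  0]
  Θ: [-1  0  0  0]
  T: [-3 -3  1 -1]
Row reduction gives pivot columns h,q,t; rank = 3
n=4, r=3 ⇒ 1 dimensionless group

1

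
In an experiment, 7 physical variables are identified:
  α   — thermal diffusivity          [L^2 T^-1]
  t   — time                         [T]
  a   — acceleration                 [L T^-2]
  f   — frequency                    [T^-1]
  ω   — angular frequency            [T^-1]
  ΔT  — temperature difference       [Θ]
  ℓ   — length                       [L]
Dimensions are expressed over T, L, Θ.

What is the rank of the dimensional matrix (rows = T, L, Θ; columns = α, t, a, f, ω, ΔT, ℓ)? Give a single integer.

Exponent matrix [T,L,Θ] × [α,t,a,f,ω,ΔT,ℓ]:
  T: [-1  1 -2 -1 -1  0  0]
  L: [ 2  0  1  0  0  0  1]
  Θ: [ 0  0  0  0  0  1  0]
Echelon form has 3 nonzero rows (pivots: α,t,ΔT)

3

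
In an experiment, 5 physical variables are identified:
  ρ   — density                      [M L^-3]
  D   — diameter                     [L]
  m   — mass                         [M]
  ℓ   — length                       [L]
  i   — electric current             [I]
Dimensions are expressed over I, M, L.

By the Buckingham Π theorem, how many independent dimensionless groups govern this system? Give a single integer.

Exponent matrix [I,M,L] × [ρ,D,m,ℓ,i]:
  I: [ 0  0  0  0  1]
  M: [ 1  0  1  0  0]
  L: [-3  1  0  1  0]
Echelon form has 3 nonzero rows (pivots: ρ,D,i)
5 vars − rank 3 = 2 Π groups

2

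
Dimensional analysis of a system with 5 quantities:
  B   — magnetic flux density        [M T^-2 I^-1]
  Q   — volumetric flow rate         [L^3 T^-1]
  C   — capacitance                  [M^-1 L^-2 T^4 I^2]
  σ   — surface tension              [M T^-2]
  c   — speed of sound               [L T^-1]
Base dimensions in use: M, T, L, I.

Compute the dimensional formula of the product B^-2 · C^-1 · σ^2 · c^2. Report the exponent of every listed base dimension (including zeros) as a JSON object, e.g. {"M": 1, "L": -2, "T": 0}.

{"M": 1, "T": -6, "L": 4, "I": 0}

Dimensional matrix (M×T×L×I by B×Q×C×σ×c):
  M: [ 1  0 -1  1  0]
  T: [-2 -1  4 -2 -1]
  L: [ 0  3 -2  0  1]
  I: [-1  0  2  0  0]
  [M]: (-2)·1+(-1)·-1+(2)·1+(2)·0 = 1
  [T]: (-2)·-2+(-1)·4+(2)·-2+(2)·-1 = -6
  [L]: (-2)·0+(-1)·-2+(2)·0+(2)·1 = 4
  [I]: (-2)·-1+(-1)·2+(2)·0+(2)·0 = 0
⇒ M T^-6 L^4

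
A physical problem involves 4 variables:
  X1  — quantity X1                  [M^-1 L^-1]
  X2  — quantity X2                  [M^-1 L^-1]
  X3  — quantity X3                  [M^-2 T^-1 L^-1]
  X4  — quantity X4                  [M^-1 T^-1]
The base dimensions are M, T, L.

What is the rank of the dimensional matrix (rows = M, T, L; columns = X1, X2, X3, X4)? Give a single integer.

2

Exponent matrix [M,T,L] × [X1,X2,X3,X4]:
  M: [-1 -1 -2 -1]
  T: [ 0  0 -1 -1]
  L: [-1 -1 -1  0]
Row reduction gives pivot columns X1,X3; rank = 2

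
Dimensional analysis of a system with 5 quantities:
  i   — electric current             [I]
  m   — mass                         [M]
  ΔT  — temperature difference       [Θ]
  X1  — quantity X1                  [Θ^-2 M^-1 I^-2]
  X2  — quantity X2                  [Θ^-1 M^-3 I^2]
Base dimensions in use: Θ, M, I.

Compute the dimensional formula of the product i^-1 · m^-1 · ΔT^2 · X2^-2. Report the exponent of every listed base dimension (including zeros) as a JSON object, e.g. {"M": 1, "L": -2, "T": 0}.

{"Θ": 4, "M": 5, "I": -5}

Write exponents as rows Θ,M,I / cols i,m,ΔT,X1,X2:
  Θ: [ 0  0  1 -2 -1]
  M: [ 0  1  0 -1 -3]
  I: [ 1  0  0 -2  2]
  [Θ]: (-1)·0+(-1)·0+(2)·1+(-2)·-1 = 4
  [M]: (-1)·0+(-1)·1+(2)·0+(-2)·-3 = 5
  [I]: (-1)·1+(-1)·0+(2)·0+(-2)·2 = -5
⇒ Θ^4 M^5 I^-5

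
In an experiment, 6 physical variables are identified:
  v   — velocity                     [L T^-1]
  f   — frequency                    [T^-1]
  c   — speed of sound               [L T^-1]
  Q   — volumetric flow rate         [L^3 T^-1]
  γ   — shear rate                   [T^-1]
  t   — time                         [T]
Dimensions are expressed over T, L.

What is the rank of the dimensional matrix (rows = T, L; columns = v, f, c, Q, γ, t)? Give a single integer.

Write exponents as rows T,L / cols v,f,c,Q,γ,t:
  T: [-1 -1 -1 -1 -1  1]
  L: [ 1  0  1  3  0  0]
RREF → pivots at {v,f} ⇒ r = 2

2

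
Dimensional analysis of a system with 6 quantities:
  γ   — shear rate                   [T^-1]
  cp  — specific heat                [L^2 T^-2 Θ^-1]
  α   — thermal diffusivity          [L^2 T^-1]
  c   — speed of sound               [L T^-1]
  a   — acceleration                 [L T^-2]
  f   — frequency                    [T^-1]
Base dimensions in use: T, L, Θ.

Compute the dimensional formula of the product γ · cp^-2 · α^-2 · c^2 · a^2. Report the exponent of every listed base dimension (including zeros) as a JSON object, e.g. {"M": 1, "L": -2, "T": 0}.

Dimensional matrix (T×L×Θ by γ×cp×α×c×a×f):
  T: [-1 -2 -1 -1 -2 -1]
  L: [ 0  2  2  1  1  0]
  Θ: [ 0 -1  0  0  0  0]
  [T]: (1)·-1+(-2)·-2+(-2)·-1+(2)·-1+(2)·-2 = -1
  [L]: (1)·0+(-2)·2+(-2)·2+(2)·1+(2)·1 = -4
  [Θ]: (1)·0+(-2)·-1+(-2)·0+(2)·0+(2)·0 = 2
⇒ T^-1 L^-4 Θ^2

{"T": -1, "L": -4, "Θ": 2}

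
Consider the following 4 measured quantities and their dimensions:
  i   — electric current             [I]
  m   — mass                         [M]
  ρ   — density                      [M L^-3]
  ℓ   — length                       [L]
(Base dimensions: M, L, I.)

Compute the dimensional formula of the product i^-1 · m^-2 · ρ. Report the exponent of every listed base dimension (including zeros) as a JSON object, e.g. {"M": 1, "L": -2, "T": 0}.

{"M": -1, "L": -3, "I": -1}

Write exponents as rows M,L,I / cols i,m,ρ,ℓ:
  M: [ 0  1  1  0]
  L: [ 0  0 -3  1]
  I: [ 1  0  0  0]
  [M]: (-1)·0+(-2)·1+(1)·1 = -1
  [L]: (-1)·0+(-2)·0+(1)·-3 = -3
  [I]: (-1)·1+(-2)·0+(1)·0 = -1
⇒ M^-1 L^-3 I^-1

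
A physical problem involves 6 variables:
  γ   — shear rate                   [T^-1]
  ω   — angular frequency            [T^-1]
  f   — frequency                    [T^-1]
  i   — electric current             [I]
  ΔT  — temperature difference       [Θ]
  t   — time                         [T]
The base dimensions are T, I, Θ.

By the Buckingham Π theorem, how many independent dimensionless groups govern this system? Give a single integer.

3

Exponent matrix [T,I,Θ] × [γ,ω,f,i,ΔT,t]:
  T: [-1 -1 -1  0  0  1]
  I: [ 0  0  0  1  0  0]
  Θ: [ 0  0  0  0  1  0]
Echelon form has 3 nonzero rows (pivots: γ,i,ΔT)
n=6, r=3 ⇒ 3 dimensionless groups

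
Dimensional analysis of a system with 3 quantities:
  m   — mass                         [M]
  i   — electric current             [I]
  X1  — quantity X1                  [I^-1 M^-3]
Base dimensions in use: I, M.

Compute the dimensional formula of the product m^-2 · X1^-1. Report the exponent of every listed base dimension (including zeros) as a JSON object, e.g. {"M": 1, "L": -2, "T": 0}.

Dimensional matrix (I×M by m×i×X1):
  I: [ 0  1 -1]
  M: [ 1  0 -3]
  [I]: (-2)·0+(-1)·-1 = 1
  [M]: (-2)·1+(-1)·-3 = 1
⇒ I M

{"I": 1, "M": 1}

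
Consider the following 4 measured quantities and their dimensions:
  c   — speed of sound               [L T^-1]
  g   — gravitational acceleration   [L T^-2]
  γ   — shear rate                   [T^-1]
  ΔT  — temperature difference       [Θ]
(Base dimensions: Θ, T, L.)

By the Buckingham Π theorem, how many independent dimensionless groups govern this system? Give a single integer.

Dimensional matrix (Θ×T×L by c×g×γ×ΔT):
  Θ: [ 0  0  0  1]
  T: [-1 -2 -1  0]
  L: [ 1  1  0  0]
Echelon form has 3 nonzero rows (pivots: c,g,ΔT)
n=4, r=3 ⇒ 1 dimensionless group

1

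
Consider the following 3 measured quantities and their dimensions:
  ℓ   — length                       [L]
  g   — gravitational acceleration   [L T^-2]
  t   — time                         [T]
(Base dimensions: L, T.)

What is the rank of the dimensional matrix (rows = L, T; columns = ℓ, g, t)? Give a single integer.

Dimensional matrix (L×T by ℓ×g×t):
  L: [ 1  1  0]
  T: [ 0 -2  1]
RREF → pivots at {ℓ,g} ⇒ r = 2

2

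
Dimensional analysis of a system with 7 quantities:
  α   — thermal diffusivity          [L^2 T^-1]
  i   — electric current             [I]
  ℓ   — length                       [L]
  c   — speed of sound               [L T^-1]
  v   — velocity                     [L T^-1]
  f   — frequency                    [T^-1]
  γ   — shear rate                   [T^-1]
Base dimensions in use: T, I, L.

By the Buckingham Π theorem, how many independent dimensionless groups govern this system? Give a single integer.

Write exponents as rows T,I,L / cols α,i,ℓ,c,v,f,γ:
  T: [-1  0  0 -1 -1 -1 -1]
  I: [ 0  1  0  0  0  0  0]
  L: [ 2  0  1  1  1  0  0]
Echelon form has 3 nonzero rows (pivots: α,i,ℓ)
7 vars − rank 3 = 4 Π groups

4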